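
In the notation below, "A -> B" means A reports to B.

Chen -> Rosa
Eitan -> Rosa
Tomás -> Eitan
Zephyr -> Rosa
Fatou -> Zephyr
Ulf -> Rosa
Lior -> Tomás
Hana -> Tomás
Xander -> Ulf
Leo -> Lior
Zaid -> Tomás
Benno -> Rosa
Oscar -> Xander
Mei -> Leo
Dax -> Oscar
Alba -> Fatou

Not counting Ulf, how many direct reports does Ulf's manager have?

Ulf reports to Rosa. Rosa's other direct reports are Chen, Eitan, Zephyr, Benno — 4 peers.

4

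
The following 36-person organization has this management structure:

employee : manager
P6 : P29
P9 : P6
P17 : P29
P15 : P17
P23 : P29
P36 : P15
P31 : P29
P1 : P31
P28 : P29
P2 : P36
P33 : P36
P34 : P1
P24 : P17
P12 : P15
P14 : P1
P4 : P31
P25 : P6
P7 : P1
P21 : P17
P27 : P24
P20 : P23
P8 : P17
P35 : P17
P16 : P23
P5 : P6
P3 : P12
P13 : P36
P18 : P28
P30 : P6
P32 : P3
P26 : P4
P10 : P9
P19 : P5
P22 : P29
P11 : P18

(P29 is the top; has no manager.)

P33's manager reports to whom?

P15

P33 reports to P36, and P36 reports to P15. So P33's skip-level manager is P15.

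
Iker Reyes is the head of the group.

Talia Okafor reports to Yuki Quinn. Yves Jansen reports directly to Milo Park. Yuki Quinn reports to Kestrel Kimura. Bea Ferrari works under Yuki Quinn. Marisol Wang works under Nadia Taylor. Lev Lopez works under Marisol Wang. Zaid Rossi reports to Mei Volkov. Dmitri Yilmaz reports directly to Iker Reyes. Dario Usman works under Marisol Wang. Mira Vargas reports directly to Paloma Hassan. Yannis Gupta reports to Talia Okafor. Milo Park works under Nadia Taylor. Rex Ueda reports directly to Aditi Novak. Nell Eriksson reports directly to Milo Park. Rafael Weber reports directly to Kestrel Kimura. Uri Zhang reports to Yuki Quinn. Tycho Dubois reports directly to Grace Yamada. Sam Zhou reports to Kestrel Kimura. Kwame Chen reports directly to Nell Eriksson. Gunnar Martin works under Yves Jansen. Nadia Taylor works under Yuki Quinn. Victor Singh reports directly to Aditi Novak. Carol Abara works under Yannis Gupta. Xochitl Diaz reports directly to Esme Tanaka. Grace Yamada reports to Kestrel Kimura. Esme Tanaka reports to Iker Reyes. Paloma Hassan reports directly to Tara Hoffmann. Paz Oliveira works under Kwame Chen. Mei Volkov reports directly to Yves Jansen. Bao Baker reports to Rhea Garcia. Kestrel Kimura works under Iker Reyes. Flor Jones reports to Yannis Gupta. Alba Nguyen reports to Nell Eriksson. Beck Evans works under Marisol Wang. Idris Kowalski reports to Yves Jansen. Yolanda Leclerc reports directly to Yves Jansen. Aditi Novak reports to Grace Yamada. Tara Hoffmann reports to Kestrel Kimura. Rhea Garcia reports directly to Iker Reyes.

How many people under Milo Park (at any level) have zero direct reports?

The people in Milo Park's organization with no one reporting to them are Yolanda Leclerc, Zaid Rossi, Gunnar Martin, Idris Kowalski, Paz Oliveira, Alba Nguyen. That is 6.

6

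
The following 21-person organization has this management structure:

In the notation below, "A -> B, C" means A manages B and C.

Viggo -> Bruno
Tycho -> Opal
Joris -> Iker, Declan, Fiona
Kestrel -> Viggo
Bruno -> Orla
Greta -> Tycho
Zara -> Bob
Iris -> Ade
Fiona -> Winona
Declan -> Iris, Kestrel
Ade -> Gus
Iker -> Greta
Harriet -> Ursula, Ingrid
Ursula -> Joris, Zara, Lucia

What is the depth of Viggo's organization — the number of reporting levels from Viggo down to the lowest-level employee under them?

2

The longest chain under Viggo runs Viggo → Bruno → Orla, which is 2 levels below Viggo.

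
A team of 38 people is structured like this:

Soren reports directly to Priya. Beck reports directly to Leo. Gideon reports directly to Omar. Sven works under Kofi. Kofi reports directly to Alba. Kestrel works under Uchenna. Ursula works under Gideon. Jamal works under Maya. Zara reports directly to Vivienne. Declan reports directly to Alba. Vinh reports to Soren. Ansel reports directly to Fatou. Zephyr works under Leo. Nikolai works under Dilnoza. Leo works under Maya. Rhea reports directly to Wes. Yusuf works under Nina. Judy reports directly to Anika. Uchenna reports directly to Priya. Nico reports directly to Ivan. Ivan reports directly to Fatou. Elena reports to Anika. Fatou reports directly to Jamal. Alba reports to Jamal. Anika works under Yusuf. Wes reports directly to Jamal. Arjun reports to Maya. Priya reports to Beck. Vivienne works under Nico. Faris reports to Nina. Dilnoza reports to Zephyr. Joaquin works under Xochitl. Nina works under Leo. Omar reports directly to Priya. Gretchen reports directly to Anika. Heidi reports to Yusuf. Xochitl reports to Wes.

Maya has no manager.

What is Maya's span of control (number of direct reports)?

3

Maya directly manages Jamal, Arjun, Leo. That is 3 direct reports.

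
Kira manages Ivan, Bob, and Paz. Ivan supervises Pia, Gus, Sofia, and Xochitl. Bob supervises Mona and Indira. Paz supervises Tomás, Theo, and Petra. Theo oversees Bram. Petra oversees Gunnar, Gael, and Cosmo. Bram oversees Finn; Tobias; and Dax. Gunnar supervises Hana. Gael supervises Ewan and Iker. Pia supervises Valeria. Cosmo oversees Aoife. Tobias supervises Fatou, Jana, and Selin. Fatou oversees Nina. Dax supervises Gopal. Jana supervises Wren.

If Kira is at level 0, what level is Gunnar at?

Chain from Gunnar up to Kira: Gunnar → Petra → Paz → Kira. That is 3 steps up, so Gunnar is 3 levels below Kira.

3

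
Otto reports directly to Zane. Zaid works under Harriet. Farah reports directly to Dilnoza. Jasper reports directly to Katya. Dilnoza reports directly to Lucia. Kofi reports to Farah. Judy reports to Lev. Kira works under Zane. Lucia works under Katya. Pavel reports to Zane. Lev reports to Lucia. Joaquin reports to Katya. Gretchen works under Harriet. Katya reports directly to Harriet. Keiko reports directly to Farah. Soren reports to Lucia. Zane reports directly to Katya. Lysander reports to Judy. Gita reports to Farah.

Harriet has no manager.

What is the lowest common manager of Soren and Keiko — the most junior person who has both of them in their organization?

Lucia

Soren's chain of managers is Lucia, Katya, Harriet. Keiko's chain of managers is Farah, Dilnoza, Lucia, Katya, Harriet. The first manager that appears in both chains is Lucia.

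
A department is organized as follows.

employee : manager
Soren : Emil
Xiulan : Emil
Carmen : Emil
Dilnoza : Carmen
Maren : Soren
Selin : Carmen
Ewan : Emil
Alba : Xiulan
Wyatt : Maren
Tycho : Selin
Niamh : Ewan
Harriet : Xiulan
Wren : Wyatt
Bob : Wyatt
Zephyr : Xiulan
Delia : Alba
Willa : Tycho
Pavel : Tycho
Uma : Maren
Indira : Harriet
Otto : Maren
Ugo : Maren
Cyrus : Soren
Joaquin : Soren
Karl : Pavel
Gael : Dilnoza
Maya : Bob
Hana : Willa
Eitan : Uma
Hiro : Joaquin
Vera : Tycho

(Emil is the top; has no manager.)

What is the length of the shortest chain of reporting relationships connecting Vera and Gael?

5

Vera is 3 levels below Carmen, and Gael is 2 levels below Carmen (their lowest common manager). The shortest path runs up from Vera to Carmen and back down to Gael: 3 + 2 = 5 links.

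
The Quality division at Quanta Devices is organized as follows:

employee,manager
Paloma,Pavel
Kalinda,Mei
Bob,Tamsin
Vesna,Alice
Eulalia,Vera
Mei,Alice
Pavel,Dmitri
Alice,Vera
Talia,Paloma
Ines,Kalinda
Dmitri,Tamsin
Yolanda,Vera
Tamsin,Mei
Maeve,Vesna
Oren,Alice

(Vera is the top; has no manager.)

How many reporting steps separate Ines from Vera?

4

Chain from Ines up to Vera: Ines → Kalinda → Mei → Alice → Vera. That is 4 steps up, so Ines is 4 levels below Vera.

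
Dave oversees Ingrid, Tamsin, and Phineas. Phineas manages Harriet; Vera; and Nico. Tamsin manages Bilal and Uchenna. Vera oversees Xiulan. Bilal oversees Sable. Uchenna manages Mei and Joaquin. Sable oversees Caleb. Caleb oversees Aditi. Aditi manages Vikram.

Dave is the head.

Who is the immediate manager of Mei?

Uchenna

Mei reports directly to Uchenna.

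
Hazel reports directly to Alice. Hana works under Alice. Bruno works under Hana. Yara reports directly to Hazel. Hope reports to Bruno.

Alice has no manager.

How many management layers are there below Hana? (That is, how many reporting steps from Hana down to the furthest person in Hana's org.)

The longest chain under Hana runs Hana → Bruno → Hope, which is 2 levels below Hana.

2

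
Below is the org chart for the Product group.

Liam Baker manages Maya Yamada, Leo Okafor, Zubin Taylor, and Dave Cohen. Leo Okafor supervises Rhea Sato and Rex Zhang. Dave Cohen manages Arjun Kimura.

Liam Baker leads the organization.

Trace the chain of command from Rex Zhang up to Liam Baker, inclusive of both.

Rex Zhang reports to Leo Okafor. Leo Okafor reports to Liam Baker. Liam Baker is at the top.

Rex Zhang -> Leo Okafor -> Liam Baker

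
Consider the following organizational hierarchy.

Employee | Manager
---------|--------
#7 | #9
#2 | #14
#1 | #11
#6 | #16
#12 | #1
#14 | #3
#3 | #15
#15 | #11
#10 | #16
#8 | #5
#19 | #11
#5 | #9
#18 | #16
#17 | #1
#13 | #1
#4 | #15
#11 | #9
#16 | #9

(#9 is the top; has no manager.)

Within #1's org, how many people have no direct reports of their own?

The people in #1's organization with no one reporting to them are #13, #17, #12. That is 3.

3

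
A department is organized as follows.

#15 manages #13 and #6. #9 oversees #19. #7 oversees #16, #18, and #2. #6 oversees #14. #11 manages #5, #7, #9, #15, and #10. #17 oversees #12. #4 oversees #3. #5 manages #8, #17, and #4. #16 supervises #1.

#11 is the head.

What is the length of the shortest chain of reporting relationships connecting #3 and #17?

#3 is 2 levels below #5, and #17 is 1 level below #5 (their lowest common manager). The shortest path runs up from #3 to #5 and back down to #17: 2 + 1 = 3 links.

3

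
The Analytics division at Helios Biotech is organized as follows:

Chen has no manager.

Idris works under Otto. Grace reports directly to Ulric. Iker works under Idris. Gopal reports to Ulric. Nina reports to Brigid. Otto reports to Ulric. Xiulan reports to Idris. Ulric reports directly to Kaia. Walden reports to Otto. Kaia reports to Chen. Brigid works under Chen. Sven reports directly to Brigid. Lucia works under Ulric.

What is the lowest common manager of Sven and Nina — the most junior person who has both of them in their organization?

Brigid

Sven's chain of managers is Brigid, Chen. Nina's chain of managers is Brigid, Chen. The first manager that appears in both chains is Brigid.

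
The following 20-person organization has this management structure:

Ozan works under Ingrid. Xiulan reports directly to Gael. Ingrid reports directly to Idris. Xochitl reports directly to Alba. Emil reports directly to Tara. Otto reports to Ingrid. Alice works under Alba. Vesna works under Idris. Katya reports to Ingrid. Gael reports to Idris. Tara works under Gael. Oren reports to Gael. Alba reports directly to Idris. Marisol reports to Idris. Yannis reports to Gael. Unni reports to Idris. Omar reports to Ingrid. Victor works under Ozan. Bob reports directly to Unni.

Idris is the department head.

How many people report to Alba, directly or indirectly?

Alba directly manages Xochitl, Alice. Xochitl has no reports. Alice has no reports. So Alba's organization is 2 direct reports plus everyone under them: 1 + 1 = 2.

2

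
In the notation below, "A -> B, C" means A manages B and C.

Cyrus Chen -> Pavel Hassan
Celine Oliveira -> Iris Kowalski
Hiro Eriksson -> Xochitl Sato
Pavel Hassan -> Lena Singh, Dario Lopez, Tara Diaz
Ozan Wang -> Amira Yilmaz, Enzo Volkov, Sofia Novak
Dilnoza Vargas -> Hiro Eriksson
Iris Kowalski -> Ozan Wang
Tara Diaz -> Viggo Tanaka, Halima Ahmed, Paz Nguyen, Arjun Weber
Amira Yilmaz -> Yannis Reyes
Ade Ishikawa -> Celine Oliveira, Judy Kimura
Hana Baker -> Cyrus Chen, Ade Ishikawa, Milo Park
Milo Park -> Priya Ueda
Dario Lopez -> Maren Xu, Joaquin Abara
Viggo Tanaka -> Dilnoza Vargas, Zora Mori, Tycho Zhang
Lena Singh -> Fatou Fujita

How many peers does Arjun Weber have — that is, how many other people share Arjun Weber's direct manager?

3

Arjun Weber reports to Tara Diaz. Tara Diaz's other direct reports are Viggo Tanaka, Halima Ahmed, Paz Nguyen — 3 peers.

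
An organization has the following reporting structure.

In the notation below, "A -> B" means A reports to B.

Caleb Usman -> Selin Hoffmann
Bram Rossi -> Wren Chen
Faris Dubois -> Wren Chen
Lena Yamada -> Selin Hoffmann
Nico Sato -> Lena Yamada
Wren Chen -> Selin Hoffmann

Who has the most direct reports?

Direct-report counts: Selin Hoffmann has 3; Lena Yamada has 1; Wren Chen has 2. The largest is 3, held by Selin Hoffmann.

Selin Hoffmann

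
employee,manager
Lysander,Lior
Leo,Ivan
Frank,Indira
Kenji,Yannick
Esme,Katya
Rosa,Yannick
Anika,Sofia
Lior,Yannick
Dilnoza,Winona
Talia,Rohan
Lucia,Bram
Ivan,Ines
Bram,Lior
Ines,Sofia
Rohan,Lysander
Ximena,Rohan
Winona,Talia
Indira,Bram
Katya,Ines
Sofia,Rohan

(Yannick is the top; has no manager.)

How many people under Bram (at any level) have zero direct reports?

2

The people in Bram's organization with no one reporting to them are Lucia, Frank. That is 2.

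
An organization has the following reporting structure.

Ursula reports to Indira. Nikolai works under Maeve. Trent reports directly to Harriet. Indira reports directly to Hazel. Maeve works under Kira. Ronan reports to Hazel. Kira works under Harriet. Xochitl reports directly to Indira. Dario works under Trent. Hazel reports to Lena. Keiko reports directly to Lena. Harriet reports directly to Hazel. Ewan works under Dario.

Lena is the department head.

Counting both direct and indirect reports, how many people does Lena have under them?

13

Lena directly manages Hazel, Keiko. Under Hazel: Ronan, Indira, Ursula, Xochitl, Harriet, Trent, Dario, Ewan, Kira, Maeve, Nikolai (11). Keiko has no reports. So Lena's organization is 2 direct reports plus everyone under them: 12 + 1 = 13.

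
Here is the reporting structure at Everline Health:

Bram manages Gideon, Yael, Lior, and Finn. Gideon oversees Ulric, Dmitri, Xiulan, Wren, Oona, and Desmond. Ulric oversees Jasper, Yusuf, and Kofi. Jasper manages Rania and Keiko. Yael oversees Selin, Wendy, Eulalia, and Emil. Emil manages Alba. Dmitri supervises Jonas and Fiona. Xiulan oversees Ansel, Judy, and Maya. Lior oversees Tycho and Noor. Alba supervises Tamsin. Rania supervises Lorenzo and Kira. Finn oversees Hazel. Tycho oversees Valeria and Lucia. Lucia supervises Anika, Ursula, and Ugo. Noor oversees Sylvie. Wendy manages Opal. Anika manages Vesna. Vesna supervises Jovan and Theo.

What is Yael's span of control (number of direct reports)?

4

Yael directly manages Emil, Wendy, Eulalia, Selin. That is 4 direct reports.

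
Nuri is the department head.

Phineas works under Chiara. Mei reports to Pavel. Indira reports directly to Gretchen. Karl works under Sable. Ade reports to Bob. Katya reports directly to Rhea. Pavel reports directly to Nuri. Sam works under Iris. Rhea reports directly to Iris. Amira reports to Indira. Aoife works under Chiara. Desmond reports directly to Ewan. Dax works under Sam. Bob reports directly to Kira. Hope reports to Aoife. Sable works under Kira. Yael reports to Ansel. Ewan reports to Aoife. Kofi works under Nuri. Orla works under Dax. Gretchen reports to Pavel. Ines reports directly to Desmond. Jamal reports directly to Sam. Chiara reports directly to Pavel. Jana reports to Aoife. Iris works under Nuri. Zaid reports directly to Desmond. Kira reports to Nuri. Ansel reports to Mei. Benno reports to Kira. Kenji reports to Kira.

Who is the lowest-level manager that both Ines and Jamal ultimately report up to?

Nuri

Ines's chain of managers is Desmond, Ewan, Aoife, Chiara, Pavel, Nuri. Jamal's chain of managers is Sam, Iris, Nuri. The first manager that appears in both chains is Nuri.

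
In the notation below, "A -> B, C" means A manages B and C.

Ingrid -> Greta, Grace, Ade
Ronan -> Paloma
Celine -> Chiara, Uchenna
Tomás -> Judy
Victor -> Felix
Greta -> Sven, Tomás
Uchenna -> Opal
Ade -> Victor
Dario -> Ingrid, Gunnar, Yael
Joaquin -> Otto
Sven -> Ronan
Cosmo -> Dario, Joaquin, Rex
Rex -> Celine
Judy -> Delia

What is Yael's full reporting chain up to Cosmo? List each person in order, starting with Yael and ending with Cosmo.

Yael reports to Dario. Dario reports to Cosmo. Cosmo is at the top.

Yael -> Dario -> Cosmo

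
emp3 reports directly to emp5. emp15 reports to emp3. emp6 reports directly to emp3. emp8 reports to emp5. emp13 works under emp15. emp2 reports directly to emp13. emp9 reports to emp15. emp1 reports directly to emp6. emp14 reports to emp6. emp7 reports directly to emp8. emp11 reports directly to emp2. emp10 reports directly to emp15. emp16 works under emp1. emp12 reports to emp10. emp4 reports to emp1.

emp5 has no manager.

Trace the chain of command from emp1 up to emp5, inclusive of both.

emp1 -> emp6 -> emp3 -> emp5

emp1 reports to emp6. emp6 reports to emp3. emp3 reports to emp5. emp5 is at the top.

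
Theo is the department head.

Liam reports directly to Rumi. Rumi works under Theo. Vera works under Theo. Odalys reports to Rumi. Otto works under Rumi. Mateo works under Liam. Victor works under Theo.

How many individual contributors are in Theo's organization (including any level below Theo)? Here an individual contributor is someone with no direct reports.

The people in Theo's organization with no one reporting to them are Victor, Vera, Mateo, Otto, Odalys. That is 5.

5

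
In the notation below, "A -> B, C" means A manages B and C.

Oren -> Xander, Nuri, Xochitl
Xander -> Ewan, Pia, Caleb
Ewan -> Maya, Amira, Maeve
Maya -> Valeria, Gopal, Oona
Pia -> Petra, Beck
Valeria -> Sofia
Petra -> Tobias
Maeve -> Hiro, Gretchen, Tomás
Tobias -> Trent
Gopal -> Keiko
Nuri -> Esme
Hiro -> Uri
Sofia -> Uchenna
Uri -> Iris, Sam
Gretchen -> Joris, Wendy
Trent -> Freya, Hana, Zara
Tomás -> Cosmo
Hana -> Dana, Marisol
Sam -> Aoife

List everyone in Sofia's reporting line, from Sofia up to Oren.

Sofia reports to Valeria. Valeria reports to Maya. Maya reports to Ewan. Ewan reports to Xander. Xander reports to Oren. Oren is at the top.

Sofia -> Valeria -> Maya -> Ewan -> Xander -> Oren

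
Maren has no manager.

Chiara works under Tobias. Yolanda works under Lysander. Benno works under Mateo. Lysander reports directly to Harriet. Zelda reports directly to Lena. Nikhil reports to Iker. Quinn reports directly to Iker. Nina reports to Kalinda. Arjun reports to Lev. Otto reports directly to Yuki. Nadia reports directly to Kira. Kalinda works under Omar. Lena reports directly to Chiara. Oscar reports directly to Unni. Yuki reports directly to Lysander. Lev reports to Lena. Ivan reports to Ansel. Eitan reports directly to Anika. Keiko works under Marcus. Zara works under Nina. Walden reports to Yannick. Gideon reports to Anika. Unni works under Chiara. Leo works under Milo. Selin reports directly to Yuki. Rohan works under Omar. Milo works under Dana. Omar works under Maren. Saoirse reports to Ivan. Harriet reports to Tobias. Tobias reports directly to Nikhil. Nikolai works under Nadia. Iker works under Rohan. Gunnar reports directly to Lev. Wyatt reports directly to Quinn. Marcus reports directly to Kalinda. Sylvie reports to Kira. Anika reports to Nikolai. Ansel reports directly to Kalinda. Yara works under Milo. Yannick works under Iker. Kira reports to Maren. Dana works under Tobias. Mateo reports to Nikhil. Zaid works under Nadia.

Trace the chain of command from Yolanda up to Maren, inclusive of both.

Yolanda -> Lysander -> Harriet -> Tobias -> Nikhil -> Iker -> Rohan -> Omar -> Maren

Yolanda reports to Lysander. Lysander reports to Harriet. Harriet reports to Tobias. Tobias reports to Nikhil. Nikhil reports to Iker. Iker reports to Rohan. Rohan reports to Omar. Omar reports to Maren. Maren is at the top.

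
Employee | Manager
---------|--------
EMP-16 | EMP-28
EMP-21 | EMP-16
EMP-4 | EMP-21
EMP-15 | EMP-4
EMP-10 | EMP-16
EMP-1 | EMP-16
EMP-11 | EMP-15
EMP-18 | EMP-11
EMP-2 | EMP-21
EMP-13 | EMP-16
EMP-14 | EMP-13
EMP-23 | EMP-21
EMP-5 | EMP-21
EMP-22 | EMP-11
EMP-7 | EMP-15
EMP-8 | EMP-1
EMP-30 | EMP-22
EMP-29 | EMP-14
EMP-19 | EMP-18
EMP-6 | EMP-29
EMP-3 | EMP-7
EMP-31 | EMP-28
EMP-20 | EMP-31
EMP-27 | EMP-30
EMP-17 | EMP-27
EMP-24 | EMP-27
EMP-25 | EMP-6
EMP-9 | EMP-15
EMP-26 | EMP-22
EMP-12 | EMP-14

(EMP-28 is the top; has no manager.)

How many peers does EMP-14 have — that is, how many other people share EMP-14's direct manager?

0

EMP-14 reports to EMP-13, and EMP-13 has no other direct reports. EMP-14 has 0 peers.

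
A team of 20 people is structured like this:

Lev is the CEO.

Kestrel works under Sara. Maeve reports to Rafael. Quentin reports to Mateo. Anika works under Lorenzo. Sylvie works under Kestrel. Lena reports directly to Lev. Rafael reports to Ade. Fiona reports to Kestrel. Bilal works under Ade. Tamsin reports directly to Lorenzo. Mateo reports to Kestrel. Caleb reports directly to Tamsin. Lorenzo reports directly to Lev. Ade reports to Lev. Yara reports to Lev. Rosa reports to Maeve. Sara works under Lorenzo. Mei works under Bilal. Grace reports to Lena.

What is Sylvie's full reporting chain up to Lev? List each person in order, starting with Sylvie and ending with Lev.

Sylvie reports to Kestrel. Kestrel reports to Sara. Sara reports to Lorenzo. Lorenzo reports to Lev. Lev is at the top.

Sylvie -> Kestrel -> Sara -> Lorenzo -> Lev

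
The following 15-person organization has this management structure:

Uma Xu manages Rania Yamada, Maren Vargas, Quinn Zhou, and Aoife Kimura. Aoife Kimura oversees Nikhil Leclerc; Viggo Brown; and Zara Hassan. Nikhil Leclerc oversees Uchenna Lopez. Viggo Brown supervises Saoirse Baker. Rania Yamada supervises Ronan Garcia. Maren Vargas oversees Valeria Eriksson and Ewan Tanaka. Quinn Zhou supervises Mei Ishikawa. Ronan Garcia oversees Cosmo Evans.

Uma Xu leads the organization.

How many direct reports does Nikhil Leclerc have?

1

Nikhil Leclerc directly manages Uchenna Lopez. That is 1 direct report.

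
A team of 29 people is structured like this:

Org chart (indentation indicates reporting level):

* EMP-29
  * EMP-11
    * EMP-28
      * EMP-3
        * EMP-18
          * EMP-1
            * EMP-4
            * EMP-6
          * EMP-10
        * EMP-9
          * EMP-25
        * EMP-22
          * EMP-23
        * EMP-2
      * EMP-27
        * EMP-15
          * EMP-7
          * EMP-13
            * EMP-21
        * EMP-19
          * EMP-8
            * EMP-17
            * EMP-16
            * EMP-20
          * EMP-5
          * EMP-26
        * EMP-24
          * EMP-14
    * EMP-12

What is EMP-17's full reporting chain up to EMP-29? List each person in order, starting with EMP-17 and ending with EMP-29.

EMP-17 -> EMP-8 -> EMP-19 -> EMP-27 -> EMP-28 -> EMP-11 -> EMP-29

EMP-17 reports to EMP-8. EMP-8 reports to EMP-19. EMP-19 reports to EMP-27. EMP-27 reports to EMP-28. EMP-28 reports to EMP-11. EMP-11 reports to EMP-29. EMP-29 is at the top.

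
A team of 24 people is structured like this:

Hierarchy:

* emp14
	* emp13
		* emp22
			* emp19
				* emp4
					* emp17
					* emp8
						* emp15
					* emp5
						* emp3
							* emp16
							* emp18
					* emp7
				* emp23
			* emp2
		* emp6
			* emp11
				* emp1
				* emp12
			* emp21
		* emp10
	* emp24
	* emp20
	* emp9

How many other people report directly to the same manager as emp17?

3

emp17 reports to emp4. emp4's other direct reports are emp8, emp5, emp7 — 3 peers.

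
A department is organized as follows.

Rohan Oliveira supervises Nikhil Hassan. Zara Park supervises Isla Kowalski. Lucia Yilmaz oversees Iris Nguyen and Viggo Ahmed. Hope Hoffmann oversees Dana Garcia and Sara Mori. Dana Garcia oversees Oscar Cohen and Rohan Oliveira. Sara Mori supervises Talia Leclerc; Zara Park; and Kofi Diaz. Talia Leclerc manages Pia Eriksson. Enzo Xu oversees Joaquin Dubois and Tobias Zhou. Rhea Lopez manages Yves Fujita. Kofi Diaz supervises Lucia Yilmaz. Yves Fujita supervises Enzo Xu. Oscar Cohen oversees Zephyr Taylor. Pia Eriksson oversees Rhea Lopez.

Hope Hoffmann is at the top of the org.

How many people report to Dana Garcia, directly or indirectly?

4

Dana Garcia directly manages Oscar Cohen, Rohan Oliveira. Under Oscar Cohen: Zephyr Taylor (1). Under Rohan Oliveira: Nikhil Hassan (1). So Dana Garcia's organization is 2 direct reports plus everyone under them: 2 + 2 = 4.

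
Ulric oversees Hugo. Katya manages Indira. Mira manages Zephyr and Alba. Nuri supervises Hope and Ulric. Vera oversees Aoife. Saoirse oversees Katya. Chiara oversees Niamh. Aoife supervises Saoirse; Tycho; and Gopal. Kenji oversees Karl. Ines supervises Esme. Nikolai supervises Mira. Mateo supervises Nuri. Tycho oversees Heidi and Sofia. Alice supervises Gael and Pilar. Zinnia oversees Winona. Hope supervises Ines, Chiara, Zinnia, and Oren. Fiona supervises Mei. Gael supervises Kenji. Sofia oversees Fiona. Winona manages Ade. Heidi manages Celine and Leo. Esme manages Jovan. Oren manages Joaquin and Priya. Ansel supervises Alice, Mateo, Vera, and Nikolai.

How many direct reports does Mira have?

Mira directly manages Zephyr, Alba. That is 2 direct reports.

2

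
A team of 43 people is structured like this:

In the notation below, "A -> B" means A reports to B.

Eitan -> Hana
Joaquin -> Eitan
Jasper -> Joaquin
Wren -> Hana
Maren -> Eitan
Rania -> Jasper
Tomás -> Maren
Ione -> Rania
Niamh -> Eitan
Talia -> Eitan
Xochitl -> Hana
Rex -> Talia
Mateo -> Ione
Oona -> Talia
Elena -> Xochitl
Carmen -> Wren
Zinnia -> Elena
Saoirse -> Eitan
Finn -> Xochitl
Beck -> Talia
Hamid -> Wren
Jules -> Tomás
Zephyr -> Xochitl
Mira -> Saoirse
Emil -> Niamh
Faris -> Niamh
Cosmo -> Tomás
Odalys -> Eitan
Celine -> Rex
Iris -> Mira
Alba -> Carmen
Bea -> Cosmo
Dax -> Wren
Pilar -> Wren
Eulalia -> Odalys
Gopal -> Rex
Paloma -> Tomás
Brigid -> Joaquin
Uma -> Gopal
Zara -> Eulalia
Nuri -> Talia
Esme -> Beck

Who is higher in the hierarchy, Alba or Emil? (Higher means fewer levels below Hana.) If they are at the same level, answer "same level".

Both Alba and Emil are 3 levels below Hana.

same level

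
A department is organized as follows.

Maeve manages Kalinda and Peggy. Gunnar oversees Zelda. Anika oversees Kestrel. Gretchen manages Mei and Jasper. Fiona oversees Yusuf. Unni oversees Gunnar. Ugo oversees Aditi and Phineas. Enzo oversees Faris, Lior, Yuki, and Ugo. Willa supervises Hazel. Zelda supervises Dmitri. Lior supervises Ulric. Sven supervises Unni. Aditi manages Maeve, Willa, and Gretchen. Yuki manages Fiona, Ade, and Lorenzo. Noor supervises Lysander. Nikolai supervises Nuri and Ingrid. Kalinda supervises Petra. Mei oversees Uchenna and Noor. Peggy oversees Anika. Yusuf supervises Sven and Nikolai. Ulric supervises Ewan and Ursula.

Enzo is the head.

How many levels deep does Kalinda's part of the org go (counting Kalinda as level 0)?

The longest chain under Kalinda runs Kalinda → Petra, which is 1 level below Kalinda.

1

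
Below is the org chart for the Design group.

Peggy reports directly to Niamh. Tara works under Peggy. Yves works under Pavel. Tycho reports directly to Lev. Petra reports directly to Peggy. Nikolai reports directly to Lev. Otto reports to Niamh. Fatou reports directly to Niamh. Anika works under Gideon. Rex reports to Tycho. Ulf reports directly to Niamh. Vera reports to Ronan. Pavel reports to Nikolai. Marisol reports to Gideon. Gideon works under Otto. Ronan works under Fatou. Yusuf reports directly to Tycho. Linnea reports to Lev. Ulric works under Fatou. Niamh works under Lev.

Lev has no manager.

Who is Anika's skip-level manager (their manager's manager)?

Anika reports to Gideon, and Gideon reports to Otto. So Anika's skip-level manager is Otto.

Otto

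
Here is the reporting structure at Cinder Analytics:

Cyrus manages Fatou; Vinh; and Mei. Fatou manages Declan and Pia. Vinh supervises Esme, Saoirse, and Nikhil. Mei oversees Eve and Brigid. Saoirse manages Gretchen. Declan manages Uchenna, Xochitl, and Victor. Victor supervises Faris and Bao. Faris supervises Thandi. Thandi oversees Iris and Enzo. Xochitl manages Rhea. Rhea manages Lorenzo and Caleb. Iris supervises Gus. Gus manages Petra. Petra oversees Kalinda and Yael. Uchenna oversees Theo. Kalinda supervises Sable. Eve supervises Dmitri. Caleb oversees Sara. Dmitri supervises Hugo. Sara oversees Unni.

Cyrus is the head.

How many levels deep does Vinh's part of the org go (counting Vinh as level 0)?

The longest chain under Vinh runs Vinh → Saoirse → Gretchen, which is 2 levels below Vinh.

2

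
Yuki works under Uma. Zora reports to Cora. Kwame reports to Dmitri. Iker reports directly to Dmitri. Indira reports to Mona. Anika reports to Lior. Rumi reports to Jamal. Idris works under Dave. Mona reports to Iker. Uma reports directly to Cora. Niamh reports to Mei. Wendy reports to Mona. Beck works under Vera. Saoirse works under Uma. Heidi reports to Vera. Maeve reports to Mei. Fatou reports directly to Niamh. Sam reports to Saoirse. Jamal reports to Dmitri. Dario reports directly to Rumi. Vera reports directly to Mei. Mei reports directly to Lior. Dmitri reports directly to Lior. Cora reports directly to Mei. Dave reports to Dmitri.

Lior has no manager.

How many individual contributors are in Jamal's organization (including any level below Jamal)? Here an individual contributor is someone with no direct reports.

The only person in Jamal's organization with no one reporting to them is Dario. That is 1.

1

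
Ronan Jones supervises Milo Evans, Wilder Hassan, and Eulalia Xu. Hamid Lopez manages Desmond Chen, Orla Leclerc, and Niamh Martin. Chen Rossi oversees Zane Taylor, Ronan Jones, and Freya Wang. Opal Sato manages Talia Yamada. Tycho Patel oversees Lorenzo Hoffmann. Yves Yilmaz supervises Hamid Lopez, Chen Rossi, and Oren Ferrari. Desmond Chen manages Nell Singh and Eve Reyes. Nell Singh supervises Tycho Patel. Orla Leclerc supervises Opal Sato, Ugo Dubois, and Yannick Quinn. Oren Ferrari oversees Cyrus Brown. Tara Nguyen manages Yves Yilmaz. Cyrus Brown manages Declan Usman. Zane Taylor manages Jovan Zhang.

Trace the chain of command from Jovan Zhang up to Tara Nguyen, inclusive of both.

Jovan Zhang -> Zane Taylor -> Chen Rossi -> Yves Yilmaz -> Tara Nguyen

Jovan Zhang reports to Zane Taylor. Zane Taylor reports to Chen Rossi. Chen Rossi reports to Yves Yilmaz. Yves Yilmaz reports to Tara Nguyen. Tara Nguyen is at the top.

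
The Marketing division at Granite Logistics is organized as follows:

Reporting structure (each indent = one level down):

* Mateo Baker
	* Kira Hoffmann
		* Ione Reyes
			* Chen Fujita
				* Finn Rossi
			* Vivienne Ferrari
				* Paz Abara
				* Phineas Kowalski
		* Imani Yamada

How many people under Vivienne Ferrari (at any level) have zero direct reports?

The people in Vivienne Ferrari's organization with no one reporting to them are Phineas Kowalski, Paz Abara. That is 2.

2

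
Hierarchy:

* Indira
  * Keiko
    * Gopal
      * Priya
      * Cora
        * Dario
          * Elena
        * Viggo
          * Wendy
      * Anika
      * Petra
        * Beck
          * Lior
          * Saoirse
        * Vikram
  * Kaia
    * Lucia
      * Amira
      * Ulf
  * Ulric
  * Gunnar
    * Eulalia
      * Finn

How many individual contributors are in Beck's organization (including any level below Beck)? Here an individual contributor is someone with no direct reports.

2

The people in Beck's organization with no one reporting to them are Saoirse, Lior. That is 2.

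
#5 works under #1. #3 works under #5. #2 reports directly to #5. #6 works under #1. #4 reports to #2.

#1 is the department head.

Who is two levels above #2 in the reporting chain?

#2 reports to #5, and #5 reports to #1. So #2's skip-level manager is #1.

#1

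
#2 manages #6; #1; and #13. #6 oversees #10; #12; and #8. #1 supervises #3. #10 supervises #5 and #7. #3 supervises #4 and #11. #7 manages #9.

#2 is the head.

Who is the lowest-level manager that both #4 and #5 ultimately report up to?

#2

#4's chain of managers is #3, #1, #2. #5's chain of managers is #10, #6, #2. The first manager that appears in both chains is #2.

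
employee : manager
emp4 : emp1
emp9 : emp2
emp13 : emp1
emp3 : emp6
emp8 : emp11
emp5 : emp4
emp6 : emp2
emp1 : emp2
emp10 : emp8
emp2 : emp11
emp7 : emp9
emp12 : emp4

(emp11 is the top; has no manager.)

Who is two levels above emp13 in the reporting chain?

emp13 reports to emp1, and emp1 reports to emp2. So emp13's skip-level manager is emp2.

emp2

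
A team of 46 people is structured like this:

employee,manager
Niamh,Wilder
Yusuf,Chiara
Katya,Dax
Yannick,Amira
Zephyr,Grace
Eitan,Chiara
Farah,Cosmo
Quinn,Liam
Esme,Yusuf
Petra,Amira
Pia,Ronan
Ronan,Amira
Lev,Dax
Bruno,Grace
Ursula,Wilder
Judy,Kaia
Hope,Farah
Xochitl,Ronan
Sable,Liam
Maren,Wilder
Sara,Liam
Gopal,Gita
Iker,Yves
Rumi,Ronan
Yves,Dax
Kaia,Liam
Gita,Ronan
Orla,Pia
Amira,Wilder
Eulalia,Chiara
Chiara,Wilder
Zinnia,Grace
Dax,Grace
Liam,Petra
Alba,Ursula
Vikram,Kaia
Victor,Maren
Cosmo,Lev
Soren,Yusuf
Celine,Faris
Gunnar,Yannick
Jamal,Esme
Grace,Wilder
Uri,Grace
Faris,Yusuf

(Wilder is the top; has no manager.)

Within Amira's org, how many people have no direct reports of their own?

10

The people in Amira's organization with no one reporting to them are Gunnar, Xochitl, Gopal, Rumi, Orla, Sara, Quinn, Sable, Judy, Vikram. That is 10.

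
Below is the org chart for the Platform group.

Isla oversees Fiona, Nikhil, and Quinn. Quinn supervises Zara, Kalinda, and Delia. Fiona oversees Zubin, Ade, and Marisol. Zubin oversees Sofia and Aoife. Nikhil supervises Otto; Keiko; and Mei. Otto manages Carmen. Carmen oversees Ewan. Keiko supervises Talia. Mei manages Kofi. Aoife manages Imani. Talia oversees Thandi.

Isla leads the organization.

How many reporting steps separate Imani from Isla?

Chain from Imani up to Isla: Imani → Aoife → Zubin → Fiona → Isla. That is 4 steps up, so Imani is 4 levels below Isla.

4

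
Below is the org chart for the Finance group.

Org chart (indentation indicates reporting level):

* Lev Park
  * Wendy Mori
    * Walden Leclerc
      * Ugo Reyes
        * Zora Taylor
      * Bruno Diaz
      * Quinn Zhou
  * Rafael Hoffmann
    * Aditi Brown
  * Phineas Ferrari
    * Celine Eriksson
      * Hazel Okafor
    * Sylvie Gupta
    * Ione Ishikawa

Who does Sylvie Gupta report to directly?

Phineas Ferrari

Sylvie Gupta reports directly to Phineas Ferrari.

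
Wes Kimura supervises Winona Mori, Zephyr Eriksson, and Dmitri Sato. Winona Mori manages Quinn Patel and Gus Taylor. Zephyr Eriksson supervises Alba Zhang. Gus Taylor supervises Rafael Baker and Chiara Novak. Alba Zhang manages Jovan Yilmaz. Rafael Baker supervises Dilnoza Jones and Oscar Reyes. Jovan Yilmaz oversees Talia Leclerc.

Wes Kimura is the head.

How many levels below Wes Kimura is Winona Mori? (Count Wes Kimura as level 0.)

Chain from Winona Mori up to Wes Kimura: Winona Mori → Wes Kimura. That is 1 step up, so Winona Mori is 1 level below Wes Kimura.

1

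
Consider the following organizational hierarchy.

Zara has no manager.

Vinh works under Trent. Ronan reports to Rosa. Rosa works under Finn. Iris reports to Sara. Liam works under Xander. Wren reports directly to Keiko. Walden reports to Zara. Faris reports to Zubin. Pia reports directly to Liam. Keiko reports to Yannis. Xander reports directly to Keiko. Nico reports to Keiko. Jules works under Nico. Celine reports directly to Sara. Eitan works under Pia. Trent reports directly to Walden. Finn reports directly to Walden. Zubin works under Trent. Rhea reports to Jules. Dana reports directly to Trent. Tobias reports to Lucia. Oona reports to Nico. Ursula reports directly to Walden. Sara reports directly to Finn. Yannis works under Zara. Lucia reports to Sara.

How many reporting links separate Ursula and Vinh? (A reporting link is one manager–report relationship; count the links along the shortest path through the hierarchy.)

3

Ursula is 1 level below Walden, and Vinh is 2 levels below Walden (their lowest common manager). The shortest path runs up from Ursula to Walden and back down to Vinh: 1 + 2 = 3 links.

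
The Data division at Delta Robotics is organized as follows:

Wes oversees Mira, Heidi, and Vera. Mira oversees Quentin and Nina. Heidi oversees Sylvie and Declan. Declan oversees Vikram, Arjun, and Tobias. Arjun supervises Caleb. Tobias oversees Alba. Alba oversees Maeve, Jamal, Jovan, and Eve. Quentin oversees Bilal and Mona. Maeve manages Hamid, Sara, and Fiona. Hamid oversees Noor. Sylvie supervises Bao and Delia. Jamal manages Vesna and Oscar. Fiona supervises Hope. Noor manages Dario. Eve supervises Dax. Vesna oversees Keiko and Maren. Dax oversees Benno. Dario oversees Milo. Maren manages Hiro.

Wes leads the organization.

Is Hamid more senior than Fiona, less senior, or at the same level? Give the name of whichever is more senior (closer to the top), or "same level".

Both Hamid and Fiona are 6 levels below Wes.

same level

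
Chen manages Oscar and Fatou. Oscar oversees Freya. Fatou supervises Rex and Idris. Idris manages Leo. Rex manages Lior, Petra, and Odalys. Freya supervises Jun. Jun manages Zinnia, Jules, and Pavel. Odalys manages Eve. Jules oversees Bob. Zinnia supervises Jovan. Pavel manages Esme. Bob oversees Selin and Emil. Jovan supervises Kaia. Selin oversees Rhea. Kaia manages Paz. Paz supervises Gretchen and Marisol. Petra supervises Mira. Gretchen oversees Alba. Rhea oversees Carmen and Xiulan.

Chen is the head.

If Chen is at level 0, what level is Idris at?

Chain from Idris up to Chen: Idris → Fatou → Chen. That is 2 steps up, so Idris is 2 levels below Chen.

2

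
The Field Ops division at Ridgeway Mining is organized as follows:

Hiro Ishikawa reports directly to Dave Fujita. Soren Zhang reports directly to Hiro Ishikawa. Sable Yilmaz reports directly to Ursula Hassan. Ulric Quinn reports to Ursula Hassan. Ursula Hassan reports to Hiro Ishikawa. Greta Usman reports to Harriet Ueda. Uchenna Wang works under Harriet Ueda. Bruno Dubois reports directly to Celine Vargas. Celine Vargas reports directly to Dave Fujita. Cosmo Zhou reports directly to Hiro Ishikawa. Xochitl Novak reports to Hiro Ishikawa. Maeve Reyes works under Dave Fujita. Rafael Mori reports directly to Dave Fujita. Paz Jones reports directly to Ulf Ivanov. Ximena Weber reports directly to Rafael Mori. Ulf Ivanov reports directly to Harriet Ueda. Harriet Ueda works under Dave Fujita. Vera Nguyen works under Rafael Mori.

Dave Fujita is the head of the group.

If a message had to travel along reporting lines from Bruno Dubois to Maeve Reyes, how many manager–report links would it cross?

Bruno Dubois is 2 levels below Dave Fujita, and Maeve Reyes is 1 level below Dave Fujita (their lowest common manager). The shortest path runs up from Bruno Dubois to Dave Fujita and back down to Maeve Reyes: 2 + 1 = 3 links.

3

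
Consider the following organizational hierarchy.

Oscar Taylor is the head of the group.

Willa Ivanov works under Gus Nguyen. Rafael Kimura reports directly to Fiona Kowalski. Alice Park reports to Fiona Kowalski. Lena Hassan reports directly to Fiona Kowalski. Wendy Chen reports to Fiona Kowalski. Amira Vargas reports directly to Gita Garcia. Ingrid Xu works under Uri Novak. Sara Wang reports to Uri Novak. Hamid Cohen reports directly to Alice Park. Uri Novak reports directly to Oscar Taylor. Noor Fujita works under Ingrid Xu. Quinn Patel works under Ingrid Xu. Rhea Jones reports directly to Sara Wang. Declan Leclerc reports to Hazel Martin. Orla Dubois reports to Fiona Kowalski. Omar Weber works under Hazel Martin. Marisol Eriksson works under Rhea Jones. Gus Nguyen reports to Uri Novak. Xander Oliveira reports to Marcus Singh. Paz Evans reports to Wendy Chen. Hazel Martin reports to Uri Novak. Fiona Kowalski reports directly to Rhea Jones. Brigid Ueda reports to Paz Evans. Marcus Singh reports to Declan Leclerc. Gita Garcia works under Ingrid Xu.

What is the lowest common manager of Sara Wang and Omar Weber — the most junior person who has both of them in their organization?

Sara Wang's chain of managers is Uri Novak, Oscar Taylor. Omar Weber's chain of managers is Hazel Martin, Uri Novak, Oscar Taylor. The first manager that appears in both chains is Uri Novak.

Uri Novak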